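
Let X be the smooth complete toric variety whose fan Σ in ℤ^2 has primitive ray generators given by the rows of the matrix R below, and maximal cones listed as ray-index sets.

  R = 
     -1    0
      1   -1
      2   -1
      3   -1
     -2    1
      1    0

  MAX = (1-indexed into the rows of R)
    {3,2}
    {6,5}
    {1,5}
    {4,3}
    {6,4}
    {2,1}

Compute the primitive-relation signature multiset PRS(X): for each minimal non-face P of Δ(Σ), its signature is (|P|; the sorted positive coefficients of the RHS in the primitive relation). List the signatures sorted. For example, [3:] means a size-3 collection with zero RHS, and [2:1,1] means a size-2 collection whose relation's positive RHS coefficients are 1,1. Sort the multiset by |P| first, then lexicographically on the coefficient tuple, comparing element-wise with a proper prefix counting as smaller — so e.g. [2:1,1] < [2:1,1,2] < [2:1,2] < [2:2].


Primitive collections (9):

  {1,6}:  v_{1} + v_{6} = 0  so sig = [2:]
  {3,5}:  v_{3} + v_{5} = 0  so sig = [2:]
  {1,3}:  v_{1} + v_{3} = v_{2}  so sig = [2:1]
  {1,4}:  v_{1} + v_{4} = v_{3}  so sig = [2:1]
  {2,5}:  v_{2} + v_{5} = v_{1}  so sig = [2:1]
  {2,6}:  v_{2} + v_{6} = v_{3}  so sig = [2:1]
  {3,6}:  v_{3} + v_{6} = v_{4}  so sig = [2:1]
  {4,5}:  v_{4} + v_{5} = v_{6}  so sig = [2:1]
  {2,4}:  v_{2} + v_{4} = 2·v_{3}  so sig = [2:2]

Hence PRS(X_Σ) =
    |P|=2: 9 collections, coeffs (), (), (1), (1), (1), (1), (1), (1), (2)


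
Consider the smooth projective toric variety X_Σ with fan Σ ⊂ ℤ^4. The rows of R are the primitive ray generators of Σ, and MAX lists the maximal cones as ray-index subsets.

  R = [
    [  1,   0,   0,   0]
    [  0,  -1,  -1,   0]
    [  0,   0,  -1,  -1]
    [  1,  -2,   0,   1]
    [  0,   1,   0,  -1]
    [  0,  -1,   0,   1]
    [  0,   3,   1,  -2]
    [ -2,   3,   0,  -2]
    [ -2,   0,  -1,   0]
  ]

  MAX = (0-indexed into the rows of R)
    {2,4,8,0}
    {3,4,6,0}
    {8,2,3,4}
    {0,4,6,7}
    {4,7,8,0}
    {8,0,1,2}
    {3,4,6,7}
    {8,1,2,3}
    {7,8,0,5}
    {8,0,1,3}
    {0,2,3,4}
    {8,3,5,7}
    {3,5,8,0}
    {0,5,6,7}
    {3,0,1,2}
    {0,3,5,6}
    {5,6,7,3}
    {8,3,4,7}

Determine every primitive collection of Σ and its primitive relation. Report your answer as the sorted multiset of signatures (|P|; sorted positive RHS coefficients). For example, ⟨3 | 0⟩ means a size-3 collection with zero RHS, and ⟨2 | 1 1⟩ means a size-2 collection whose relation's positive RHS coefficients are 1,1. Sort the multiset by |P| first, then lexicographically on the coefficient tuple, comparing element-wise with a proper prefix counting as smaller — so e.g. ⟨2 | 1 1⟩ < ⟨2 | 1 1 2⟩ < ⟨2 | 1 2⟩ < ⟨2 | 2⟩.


Σ has 12 primitive collections:

  P = {4,5}:  v_{4} + v_{5} = 0  so sig = ⟨2 | 0⟩
  P = {1,4}:  v_{1} + v_{4} = v_{2}  so sig = ⟨2 | 1⟩
  P = {2,5}:  v_{2} + v_{5} = v_{1}  so sig = ⟨2 | 1⟩
  P = {6,8}:  v_{6} + v_{8} = v_{7}  so sig = ⟨2 | 1⟩
  P = {1,5}:  v_{1} + v_{5} = v_{0} + v_{3} + v_{8}  so sig = ⟨2 | 1 1 1⟩
  P = {1,7}:  v_{1} + v_{7} = 2·v_{4} + v_{8}  so sig = ⟨2 | 1 2⟩
  P = {2,7}:  v_{2} + v_{7} = 3·v_{4} + v_{8}  so sig = ⟨2 | 1 3⟩
  P = {1,6}:  v_{1} + v_{6} = 2·v_{4}  so sig = ⟨2 | 2⟩
  P = {2,6}:  v_{2} + v_{6} = 3·v_{4}  so sig = ⟨2 | 3⟩
  P = {0,3,7}:  v_{0} + v_{3} + v_{7} = v_{4}  so sig = ⟨3 | 1⟩
  P = {0,3,4,8}:  v_{0} + v_{3} + v_{4} + v_{8} = v_{1}  so sig = ⟨4 | 1⟩
  P = {0,2,3,8}:  v_{0} + v_{2} + v_{3} + v_{8} = 2·v_{1}  so sig = ⟨4 | 2⟩

Hence PRS(X_Σ) =
    ⟨2 | 0⟩
    ⟨2 | 1⟩
    ⟨2 | 1⟩
    ⟨2 | 1⟩
    ⟨2 | 1 1 1⟩
    ⟨2 | 1 2⟩
    ⟨2 | 1 3⟩
    ⟨2 | 2⟩
    ⟨2 | 3⟩
    ⟨3 | 1⟩
    ⟨4 | 1⟩
    ⟨4 | 2⟩


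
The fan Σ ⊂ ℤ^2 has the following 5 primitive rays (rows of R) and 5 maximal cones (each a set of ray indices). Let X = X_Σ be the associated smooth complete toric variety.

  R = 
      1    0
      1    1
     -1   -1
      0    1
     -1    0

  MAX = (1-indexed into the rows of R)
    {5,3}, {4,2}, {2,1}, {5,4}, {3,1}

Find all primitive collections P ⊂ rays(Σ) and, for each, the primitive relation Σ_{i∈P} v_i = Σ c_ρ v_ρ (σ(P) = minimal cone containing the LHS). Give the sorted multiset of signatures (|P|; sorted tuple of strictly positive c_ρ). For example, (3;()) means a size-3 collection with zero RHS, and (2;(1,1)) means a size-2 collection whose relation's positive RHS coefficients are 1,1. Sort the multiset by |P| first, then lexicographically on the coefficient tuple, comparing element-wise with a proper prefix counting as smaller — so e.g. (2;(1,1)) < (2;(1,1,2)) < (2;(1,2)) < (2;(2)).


Δ(Σ) — 5 vertices, 5 min non-faces:

  • {1,5}:  v_{1} + v_{5} = 0 — sig = (2;())
  • {2,3}:  v_{2} + v_{3} = 0 — sig = (2;())
  • {1,4}:  v_{1} + v_{4} = v_{2} — sig = (2;(1))
  • {2,5}:  v_{2} + v_{5} = v_{4} — sig = (2;(1))
  • {3,4}:  v_{3} + v_{4} = v_{5} — sig = (2;(1))

Signatures (|P|; sorted positive RHS coefficients), sorted:
    |P|=2: 5 collections, coeffs (), (), (1), (1), (1)


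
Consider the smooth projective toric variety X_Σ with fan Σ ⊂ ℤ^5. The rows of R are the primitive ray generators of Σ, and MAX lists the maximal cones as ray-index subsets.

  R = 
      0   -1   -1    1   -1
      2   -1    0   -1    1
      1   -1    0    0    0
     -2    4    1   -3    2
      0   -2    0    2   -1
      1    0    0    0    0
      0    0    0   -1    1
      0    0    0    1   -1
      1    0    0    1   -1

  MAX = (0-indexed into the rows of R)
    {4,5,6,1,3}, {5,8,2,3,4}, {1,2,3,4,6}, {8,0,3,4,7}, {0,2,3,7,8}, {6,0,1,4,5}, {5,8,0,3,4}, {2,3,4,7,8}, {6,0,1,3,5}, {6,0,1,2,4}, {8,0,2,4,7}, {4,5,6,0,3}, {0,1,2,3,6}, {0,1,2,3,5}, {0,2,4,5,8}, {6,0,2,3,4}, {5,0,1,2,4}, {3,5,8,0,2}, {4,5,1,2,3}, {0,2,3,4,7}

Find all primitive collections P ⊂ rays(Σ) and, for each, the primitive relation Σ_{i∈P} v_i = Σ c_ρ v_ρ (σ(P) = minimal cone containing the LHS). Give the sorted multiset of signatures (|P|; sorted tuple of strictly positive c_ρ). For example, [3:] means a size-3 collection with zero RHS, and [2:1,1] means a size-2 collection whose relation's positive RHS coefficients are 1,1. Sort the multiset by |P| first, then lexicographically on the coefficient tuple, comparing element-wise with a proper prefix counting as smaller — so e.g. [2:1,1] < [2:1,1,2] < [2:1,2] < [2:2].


Primitive collections (9):

  P = {6,7}:  v_{6} + v_{7} = 0 — sig = [2:]
  P = {5,7}:  v_{5} + v_{7} = v_{8} — sig = [2:1]
  P = {6,8}:  v_{6} + v_{8} = v_{5} — sig = [2:1]
  P = {1,7}:  v_{1} + v_{7} = v_{2} + v_{5} — sig = [2:1,1]
  P = {1,8}:  v_{1} + v_{8} = v_{2} + 2·v_{5} — sig = [2:1,2]
  P = {2,5,6}:  v_{2} + v_{5} + v_{6} = v_{1} — sig = [3:1]
  P = {0,1,3,4}:  v_{0} + v_{1} + v_{3} + v_{4} = v_{6} — sig = [4:1]
  P = {0,2,3,4,5}:  v_{0} + v_{2} + v_{3} + v_{4} + v_{5} = 0 — sig = [5:]
  P = {0,2,3,4,8}:  v_{0} + v_{2} + v_{3} + v_{4} + v_{8} = v_{7} — sig = [5:1]

Hence PRS(X_Σ) =
    |P|=2: 5 collections, coeffs (), (1), (1), (1,1), (1,2)
    |P|=3: 1 collection, coeffs (1)
    |P|=4: 1 collection, coeffs (1)
    |P|=5: 2 collections, coeffs (), (1)


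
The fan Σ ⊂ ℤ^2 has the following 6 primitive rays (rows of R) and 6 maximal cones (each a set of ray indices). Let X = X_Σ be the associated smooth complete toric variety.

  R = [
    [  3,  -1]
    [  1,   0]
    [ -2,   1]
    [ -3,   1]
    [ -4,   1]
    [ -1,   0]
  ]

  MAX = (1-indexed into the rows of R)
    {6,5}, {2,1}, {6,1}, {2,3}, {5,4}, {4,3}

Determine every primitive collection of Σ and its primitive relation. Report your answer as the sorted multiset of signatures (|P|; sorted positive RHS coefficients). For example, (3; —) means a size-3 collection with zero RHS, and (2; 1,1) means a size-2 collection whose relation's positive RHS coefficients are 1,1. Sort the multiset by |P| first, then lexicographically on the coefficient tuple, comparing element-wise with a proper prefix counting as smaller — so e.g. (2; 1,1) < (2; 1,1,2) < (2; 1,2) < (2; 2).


Primitive collections (9):

  P = {1,4}:  v_{1} + v_{4} = 0  so sig = (2; —)
  P = {2,6}:  v_{2} + v_{6} = 0  so sig = (2; —)
  P = {1,3}:  v_{1} + v_{3} = v_{2}  so sig = (2; 1)
  P = {1,5}:  v_{1} + v_{5} = v_{6}  so sig = (2; 1)
  P = {2,4}:  v_{2} + v_{4} = v_{3}  so sig = (2; 1)
  P = {2,5}:  v_{2} + v_{5} = v_{4}  so sig = (2; 1)
  P = {3,6}:  v_{3} + v_{6} = v_{4}  so sig = (2; 1)
  P = {4,6}:  v_{4} + v_{6} = v_{5}  so sig = (2; 1)
  P = {3,5}:  v_{3} + v_{5} = 2·v_{4}  so sig = (2; 2)

so the primitive-relation signature multiset is
[(2; —), (2; —), (2; 1), (2; 1), (2; 1), (2; 1), (2; 1), (2; 1), (2; 2)]


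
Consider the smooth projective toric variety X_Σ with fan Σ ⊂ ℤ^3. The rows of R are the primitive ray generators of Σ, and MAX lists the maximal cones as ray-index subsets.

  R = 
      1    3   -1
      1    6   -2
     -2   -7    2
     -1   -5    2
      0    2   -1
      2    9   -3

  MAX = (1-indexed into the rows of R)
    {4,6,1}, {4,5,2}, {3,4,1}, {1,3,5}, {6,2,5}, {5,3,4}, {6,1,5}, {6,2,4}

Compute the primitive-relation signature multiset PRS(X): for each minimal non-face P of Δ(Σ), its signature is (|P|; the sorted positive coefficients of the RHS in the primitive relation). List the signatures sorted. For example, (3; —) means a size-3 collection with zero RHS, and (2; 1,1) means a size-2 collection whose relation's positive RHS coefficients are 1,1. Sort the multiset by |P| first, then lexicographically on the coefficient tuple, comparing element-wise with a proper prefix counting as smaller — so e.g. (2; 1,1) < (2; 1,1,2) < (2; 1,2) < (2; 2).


Primitive collections (5):

  • {1,2}:  v_{1} + v_{2} = v_{6}  →  sig = (2; 1)
  • {3,6}:  v_{3} + v_{6} = v_{5}  →  sig = (2; 1)
  • {2,3}:  v_{2} + v_{3} = v_{4} + 2·v_{5}  →  sig = (2; 1,2)
  • {1,4,5}:  v_{1} + v_{4} + v_{5} = 0  →  sig = (3; —)
  • {4,5,6}:  v_{4} + v_{5} + v_{6} = v_{2}  →  sig = (3; 1)

so the primitive-relation signature multiset is
    (2; 1)
    (2; 1)
    (2; 1,2)
    (3; —)
    (3; 1)


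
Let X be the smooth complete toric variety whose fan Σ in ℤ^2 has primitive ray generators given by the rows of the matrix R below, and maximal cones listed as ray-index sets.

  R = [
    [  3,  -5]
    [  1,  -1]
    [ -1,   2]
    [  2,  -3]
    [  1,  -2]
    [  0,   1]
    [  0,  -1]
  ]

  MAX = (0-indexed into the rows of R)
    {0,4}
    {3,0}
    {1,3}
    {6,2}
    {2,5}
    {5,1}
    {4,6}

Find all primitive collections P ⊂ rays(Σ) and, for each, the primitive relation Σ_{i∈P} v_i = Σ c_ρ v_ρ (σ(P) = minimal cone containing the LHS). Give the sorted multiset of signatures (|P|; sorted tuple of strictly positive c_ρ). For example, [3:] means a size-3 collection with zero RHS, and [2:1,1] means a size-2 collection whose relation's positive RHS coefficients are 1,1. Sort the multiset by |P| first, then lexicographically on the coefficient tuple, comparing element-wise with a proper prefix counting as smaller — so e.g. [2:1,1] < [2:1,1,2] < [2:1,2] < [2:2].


The 14 primitive collections of Σ (r=7, n=2):

  {2,4}:  v_{2} + v_{4} = 0 ; sig = [2:]
  {5,6}:  v_{5} + v_{6} = 0 ; sig = [2:]
  {0,2}:  v_{0} + v_{2} = v_{3} ; sig = [2:1]
  {1,2}:  v_{1} + v_{2} = v_{5} ; sig = [2:1]
  {1,4}:  v_{1} + v_{4} = v_{3} ; sig = [2:1]
  {1,6}:  v_{1} + v_{6} = v_{4} ; sig = [2:1]
  {2,3}:  v_{2} + v_{3} = v_{1} ; sig = [2:1]
  {3,4}:  v_{3} + v_{4} = v_{0} ; sig = [2:1]
  {4,5}:  v_{4} + v_{5} = v_{1} ; sig = [2:1]
  {0,5}:  v_{0} + v_{5} = v_{1} + v_{3} ; sig = [2:1,1]
  {0,1}:  v_{0} + v_{1} = 2·v_{3} ; sig = [2:2]
  {3,5}:  v_{3} + v_{5} = 2·v_{1} ; sig = [2:2]
  {3,6}:  v_{3} + v_{6} = 2·v_{4} ; sig = [2:2]
  {0,6}:  v_{0} + v_{6} = 3·v_{4} ; sig = [2:3]

Sorted signature multiset PRS(X):
    [2:]
    [2:]
    [2:1]
    [2:1]
    [2:1]
    [2:1]
    [2:1]
    [2:1]
    [2:1]
    [2:1,1]
    [2:2]
    [2:2]
    [2:2]
    [2:3]


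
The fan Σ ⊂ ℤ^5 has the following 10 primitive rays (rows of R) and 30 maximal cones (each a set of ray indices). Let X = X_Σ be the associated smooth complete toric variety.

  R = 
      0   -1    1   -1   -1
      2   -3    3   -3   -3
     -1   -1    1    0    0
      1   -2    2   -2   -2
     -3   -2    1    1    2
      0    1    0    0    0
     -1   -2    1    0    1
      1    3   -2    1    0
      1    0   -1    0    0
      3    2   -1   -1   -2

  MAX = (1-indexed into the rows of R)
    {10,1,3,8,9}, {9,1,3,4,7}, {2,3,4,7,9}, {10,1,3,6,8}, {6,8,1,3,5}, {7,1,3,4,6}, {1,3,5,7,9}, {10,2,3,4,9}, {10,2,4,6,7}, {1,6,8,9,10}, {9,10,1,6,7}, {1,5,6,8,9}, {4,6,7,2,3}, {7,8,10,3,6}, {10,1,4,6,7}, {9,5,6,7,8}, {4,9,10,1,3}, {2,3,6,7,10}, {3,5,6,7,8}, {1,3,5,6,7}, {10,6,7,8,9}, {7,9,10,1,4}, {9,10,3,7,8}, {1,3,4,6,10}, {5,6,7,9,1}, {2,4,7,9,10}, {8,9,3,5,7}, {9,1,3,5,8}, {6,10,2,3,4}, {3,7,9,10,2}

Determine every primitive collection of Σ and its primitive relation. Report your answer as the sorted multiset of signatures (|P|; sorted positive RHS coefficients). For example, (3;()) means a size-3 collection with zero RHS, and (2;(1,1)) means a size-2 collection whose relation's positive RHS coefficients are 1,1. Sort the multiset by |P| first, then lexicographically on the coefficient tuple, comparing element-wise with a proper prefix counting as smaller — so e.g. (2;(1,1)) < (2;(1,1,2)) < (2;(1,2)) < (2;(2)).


Σ has 12 primitive collections:

  {5,10}:  v_{5} + v_{10} = 0 — sig = (2;())
  {4,8}:  v_{4} + v_{8} = v_{3} + v_{10} — sig = (2;(1,1))
  {2,5}:  v_{2} + v_{5} = v_{3} + v_{4} + v_{7} — sig = (2;(1,1,1))
  {4,5}:  v_{4} + v_{5} = v_{1} + v_{3} + v_{7} — sig = (2;(1,1,1))
  {2,8}:  v_{2} + v_{8} = 2·v_{3} + v_{7} + 2·v_{10} — sig = (2;(1,2,2))
  {1,2}:  v_{1} + v_{2} = 2·v_{4} — sig = (2;(2))
  {1,7,8}:  v_{1} + v_{7} + v_{8} = 0 — sig = (3;())
  {3,6,9}:  v_{3} + v_{6} + v_{9} = 0 — sig = (3;())
  {2,6,9}:  v_{2} + v_{6} + v_{9} = v_{4} + v_{7} + v_{10} — sig = (3;(1,1,1))
  {4,6,9}:  v_{4} + v_{6} + v_{9} = v_{1} + v_{7} + v_{10} — sig = (3;(1,1,1))
  {1,3,7,10}:  v_{1} + v_{3} + v_{7} + v_{10} = v_{4} — sig = (4;(1))
  {3,4,7,10}:  v_{3} + v_{4} + v_{7} + v_{10} = v_{2} — sig = (4;(1))

Hence PRS(X_Σ) =
    |P|=2: 6 collections, coeffs (), (1,1), (1,1,1), (1,1,1), (1,2,2), (2)
    |P|=3: 4 collections, coeffs (), (), (1,1,1), (1,1,1)
    |P|=4: 2 collections, coeffs (1), (1)


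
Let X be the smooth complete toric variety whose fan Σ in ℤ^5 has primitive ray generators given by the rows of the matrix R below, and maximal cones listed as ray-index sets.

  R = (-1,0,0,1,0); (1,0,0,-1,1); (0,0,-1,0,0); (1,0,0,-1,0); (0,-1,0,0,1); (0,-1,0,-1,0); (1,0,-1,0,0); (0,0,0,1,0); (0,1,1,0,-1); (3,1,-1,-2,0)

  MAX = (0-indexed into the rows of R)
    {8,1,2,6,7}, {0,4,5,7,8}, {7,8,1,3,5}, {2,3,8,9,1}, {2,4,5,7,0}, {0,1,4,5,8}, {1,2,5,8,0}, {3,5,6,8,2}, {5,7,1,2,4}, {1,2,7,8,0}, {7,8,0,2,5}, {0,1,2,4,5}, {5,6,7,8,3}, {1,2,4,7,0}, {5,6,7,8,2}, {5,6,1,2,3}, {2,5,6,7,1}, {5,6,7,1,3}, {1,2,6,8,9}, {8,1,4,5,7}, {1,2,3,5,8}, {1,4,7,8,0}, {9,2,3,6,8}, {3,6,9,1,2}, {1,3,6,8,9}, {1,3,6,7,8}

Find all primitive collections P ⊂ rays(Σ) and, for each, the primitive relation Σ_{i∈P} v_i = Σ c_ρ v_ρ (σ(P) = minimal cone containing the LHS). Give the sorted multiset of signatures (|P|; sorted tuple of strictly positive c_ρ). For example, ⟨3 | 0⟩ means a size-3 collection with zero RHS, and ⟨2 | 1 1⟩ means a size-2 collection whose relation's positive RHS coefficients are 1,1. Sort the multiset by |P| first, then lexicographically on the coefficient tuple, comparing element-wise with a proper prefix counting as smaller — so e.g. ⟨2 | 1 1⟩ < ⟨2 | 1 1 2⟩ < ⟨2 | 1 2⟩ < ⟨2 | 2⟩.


Primitive collections (14):

  P = {0,3}:  v_{0} + v_{3} = 0 — sig = ⟨2 | 0⟩
  P = {0,6}:  v_{0} + v_{6} = v_{2} + v_{7} — sig = ⟨2 | 1 1⟩
  P = {3,4}:  v_{3} + v_{4} = v_{1} + v_{5} + v_{7} — sig = ⟨2 | 1 1 1⟩
  P = {4,9}:  v_{4} + v_{9} = v_{1} + v_{3} + v_{6} — sig = ⟨2 | 1 1 1⟩
  P = {0,9}:  v_{0} + v_{9} = v_{1} + v_{2} + v_{6} + v_{8} — sig = ⟨2 | 1 1 1 1⟩
  P = {4,6}:  v_{4} + v_{6} = v_{1} + v_{2} + v_{5} + 2·v_{7} — sig = ⟨2 | 1 1 1 2⟩
  P = {7,9}:  v_{7} + v_{9} = v_{1} + 2·v_{6} + v_{8} — sig = ⟨2 | 1 1 2⟩
  P = {5,9}:  v_{5} + v_{9} = v_{2} + 3·v_{3} — sig = ⟨2 | 1 3⟩
  P = {2,4,8}:  v_{2} + v_{4} + v_{8} = 0 — sig = ⟨3 | 0⟩
  P = {2,3,7}:  v_{2} + v_{3} + v_{7} = v_{6} — sig = ⟨3 | 1⟩
  P = {0,1,5,7}:  v_{0} + v_{1} + v_{5} + v_{7} = v_{4} — sig = ⟨4 | 1⟩
  P = {1,5,6,8}:  v_{1} + v_{5} + v_{6} + v_{8} = 2·v_{3} — sig = ⟨4 | 2⟩
  P = {1,2,3,6,8}:  v_{1} + v_{2} + v_{3} + v_{6} + v_{8} = v_{9} — sig = ⟨5 | 1⟩
  P = {1,2,5,7,8}:  v_{1} + v_{2} + v_{5} + v_{7} + v_{8} = v_{3} — sig = ⟨5 | 1⟩

Signatures (|P|; sorted positive RHS coefficients), sorted:
    |P|=2: 8 collections, coeffs (), (1,1), (1,1,1), (1,1,1), (1,1,1,1), (1,1,1,2), (1,1,2), (1,3)
    |P|=3: 2 collections, coeffs (), (1)
    |P|=4: 2 collections, coeffs (1), (2)
    |P|=5: 2 collections, coeffs (1), (1)


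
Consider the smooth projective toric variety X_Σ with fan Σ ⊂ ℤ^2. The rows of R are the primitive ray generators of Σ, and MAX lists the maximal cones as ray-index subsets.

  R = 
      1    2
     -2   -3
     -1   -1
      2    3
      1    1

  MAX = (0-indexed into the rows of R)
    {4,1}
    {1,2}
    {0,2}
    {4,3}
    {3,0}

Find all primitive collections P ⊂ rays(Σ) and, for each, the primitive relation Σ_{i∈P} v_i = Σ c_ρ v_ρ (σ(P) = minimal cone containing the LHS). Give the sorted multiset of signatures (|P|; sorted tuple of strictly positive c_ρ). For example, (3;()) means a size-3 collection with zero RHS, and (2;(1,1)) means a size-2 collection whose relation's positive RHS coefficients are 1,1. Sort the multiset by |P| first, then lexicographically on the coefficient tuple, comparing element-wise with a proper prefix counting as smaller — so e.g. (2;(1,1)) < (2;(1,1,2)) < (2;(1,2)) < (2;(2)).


Minimal non-faces — 5 found among 5 rays, 5 max cones:

  P={1,3}:  v_{1} + v_{3} = 0  ⇒ sig = (2;())
  P={2,4}:  v_{2} + v_{4} = 0  ⇒ sig = (2;())
  P={0,1}:  v_{0} + v_{1} = v_{2}  ⇒ sig = (2;(1))
  P={0,4}:  v_{0} + v_{4} = v_{3}  ⇒ sig = (2;(1))
  P={2,3}:  v_{2} + v_{3} = v_{0}  ⇒ sig = (2;(1))

Signatures (|P|; sorted positive RHS coefficients), sorted:
[(2;()), (2;()), (2;(1)), (2;(1)), (2;(1))]


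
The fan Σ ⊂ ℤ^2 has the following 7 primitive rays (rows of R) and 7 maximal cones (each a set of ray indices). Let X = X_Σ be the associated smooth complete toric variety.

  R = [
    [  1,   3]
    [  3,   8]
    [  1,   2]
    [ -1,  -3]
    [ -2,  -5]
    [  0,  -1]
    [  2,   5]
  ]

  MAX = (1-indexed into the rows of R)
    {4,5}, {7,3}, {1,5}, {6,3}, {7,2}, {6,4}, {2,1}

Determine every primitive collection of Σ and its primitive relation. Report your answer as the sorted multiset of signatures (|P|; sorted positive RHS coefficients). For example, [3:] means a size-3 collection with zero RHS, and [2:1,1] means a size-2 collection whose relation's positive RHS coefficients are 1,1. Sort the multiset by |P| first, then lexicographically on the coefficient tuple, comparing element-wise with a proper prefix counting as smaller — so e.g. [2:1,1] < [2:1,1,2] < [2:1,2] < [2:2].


Δ(Σ) — 7 vertices, 14 min non-faces:

  P = {1,4}:  v_{1} + v_{4} = 0  ⟹  sig = [2:]
  P = {5,7}:  v_{5} + v_{7} = 0  ⟹  sig = [2:]
  P = {1,3}:  v_{1} + v_{3} = v_{7}  ⟹  sig = [2:1]
  P = {1,6}:  v_{1} + v_{6} = v_{3}  ⟹  sig = [2:1]
  P = {1,7}:  v_{1} + v_{7} = v_{2}  ⟹  sig = [2:1]
  P = {2,4}:  v_{2} + v_{4} = v_{7}  ⟹  sig = [2:1]
  P = {2,5}:  v_{2} + v_{5} = v_{1}  ⟹  sig = [2:1]
  P = {3,4}:  v_{3} + v_{4} = v_{6}  ⟹  sig = [2:1]
  P = {3,5}:  v_{3} + v_{5} = v_{4}  ⟹  sig = [2:1]
  P = {4,7}:  v_{4} + v_{7} = v_{3}  ⟹  sig = [2:1]
  P = {2,6}:  v_{2} + v_{6} = v_{3} + v_{7}  ⟹  sig = [2:1,1]
  P = {2,3}:  v_{2} + v_{3} = 2·v_{7}  ⟹  sig = [2:2]
  P = {5,6}:  v_{5} + v_{6} = 2·v_{4}  ⟹  sig = [2:2]
  P = {6,7}:  v_{6} + v_{7} = 2·v_{3}  ⟹  sig = [2:2]

so the primitive-relation signature multiset is
    |P|=2: 14 collections, coeffs (), (), (1), (1), (1), (1), (1), (1), (1), (1), (1,1), (2), (2), (2)


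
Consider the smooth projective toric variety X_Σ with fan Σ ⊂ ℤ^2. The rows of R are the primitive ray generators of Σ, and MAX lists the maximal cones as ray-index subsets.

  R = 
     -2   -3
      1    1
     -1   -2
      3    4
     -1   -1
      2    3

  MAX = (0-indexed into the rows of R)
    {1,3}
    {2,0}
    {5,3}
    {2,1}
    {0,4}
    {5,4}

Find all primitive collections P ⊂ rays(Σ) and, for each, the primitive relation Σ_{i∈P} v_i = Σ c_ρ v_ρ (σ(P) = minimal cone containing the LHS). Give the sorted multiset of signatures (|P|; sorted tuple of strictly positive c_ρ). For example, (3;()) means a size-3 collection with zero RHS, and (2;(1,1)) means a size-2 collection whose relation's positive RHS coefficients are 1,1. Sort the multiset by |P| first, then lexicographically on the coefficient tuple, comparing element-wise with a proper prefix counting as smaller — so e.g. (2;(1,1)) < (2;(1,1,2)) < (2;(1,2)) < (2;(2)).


9 collections generate NE(X_Σ); each relation:

  P={0,5}:  v_{0} + v_{5} = 0  ⟹  sig = (2;())
  P={1,4}:  v_{1} + v_{4} = 0  ⟹  sig = (2;())
  P={0,1}:  v_{0} + v_{1} = v_{2}  ⟹  sig = (2;(1))
  P={0,3}:  v_{0} + v_{3} = v_{1}  ⟹  sig = (2;(1))
  P={1,5}:  v_{1} + v_{5} = v_{3}  ⟹  sig = (2;(1))
  P={2,4}:  v_{2} + v_{4} = v_{0}  ⟹  sig = (2;(1))
  P={2,5}:  v_{2} + v_{5} = v_{1}  ⟹  sig = (2;(1))
  P={3,4}:  v_{3} + v_{4} = v_{5}  ⟹  sig = (2;(1))
  P={2,3}:  v_{2} + v_{3} = 2·v_{1}  ⟹  sig = (2;(2))

Sorted signature multiset PRS(X):
    (2;())
    (2;())
    (2;(1))
    (2;(1))
    (2;(1))
    (2;(1))
    (2;(1))
    (2;(1))
    (2;(2))


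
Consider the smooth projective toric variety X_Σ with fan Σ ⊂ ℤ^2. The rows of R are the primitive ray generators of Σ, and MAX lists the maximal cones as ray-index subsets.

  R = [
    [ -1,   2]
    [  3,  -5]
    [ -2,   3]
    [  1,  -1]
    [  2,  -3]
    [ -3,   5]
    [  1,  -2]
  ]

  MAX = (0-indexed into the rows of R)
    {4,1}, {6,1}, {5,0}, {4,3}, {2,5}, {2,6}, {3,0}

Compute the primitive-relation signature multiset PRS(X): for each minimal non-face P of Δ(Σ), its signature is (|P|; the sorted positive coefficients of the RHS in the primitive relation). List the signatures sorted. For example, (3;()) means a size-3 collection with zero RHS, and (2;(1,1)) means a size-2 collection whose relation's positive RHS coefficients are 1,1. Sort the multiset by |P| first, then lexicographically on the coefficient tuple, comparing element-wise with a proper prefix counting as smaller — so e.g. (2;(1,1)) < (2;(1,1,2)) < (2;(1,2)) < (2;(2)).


14 collections generate NE(X_Σ); each relation:

  {0,6}:  v_{0} + v_{6} = 0 — sig = (2;())
  {1,5}:  v_{1} + v_{5} = 0 — sig = (2;())
  {2,4}:  v_{2} + v_{4} = 0 — sig = (2;())
  {0,1}:  v_{0} + v_{1} = v_{4} — sig = (2;(1))
  {0,2}:  v_{0} + v_{2} = v_{5} — sig = (2;(1))
  {0,4}:  v_{0} + v_{4} = v_{3} — sig = (2;(1))
  {1,2}:  v_{1} + v_{2} = v_{6} — sig = (2;(1))
  {2,3}:  v_{2} + v_{3} = v_{0} — sig = (2;(1))
  {3,6}:  v_{3} + v_{6} = v_{4} — sig = (2;(1))
  {4,5}:  v_{4} + v_{5} = v_{0} — sig = (2;(1))
  {4,6}:  v_{4} + v_{6} = v_{1} — sig = (2;(1))
  {5,6}:  v_{5} + v_{6} = v_{2} — sig = (2;(1))
  {1,3}:  v_{1} + v_{3} = 2·v_{4} — sig = (2;(2))
  {3,5}:  v_{3} + v_{5} = 2·v_{0} — sig = (2;(2))

Sorted signature multiset PRS(X):
[(2;()), (2;()), (2;()), (2;(1)), (2;(1)), (2;(1)), (2;(1)), (2;(1)), (2;(1)), (2;(1)), (2;(1)), (2;(1)), (2;(2)), (2;(2))]


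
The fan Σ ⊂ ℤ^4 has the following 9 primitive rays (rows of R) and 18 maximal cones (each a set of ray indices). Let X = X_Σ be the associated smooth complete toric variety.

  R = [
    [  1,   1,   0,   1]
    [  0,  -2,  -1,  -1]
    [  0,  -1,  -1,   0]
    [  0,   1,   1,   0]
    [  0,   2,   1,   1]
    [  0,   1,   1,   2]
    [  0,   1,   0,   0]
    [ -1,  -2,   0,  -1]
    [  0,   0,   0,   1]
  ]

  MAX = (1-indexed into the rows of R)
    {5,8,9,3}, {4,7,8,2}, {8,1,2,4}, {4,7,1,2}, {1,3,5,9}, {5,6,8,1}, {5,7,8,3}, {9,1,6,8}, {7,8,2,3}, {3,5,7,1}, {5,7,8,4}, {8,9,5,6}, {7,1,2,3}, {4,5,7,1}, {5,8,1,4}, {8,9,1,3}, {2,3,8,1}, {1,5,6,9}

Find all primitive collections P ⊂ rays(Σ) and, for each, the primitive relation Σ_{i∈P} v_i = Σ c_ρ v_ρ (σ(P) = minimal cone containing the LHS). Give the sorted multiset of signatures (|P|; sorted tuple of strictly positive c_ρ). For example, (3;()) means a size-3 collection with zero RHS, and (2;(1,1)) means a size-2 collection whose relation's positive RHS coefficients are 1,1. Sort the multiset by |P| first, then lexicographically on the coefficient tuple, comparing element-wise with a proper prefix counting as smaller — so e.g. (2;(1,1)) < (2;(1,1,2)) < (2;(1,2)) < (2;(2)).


12 collections generate NE(X_Σ); each relation:

  P = {2,5}:  v_{2} + v_{5} = 0  ⟹  sig = (2;())
  P = {3,4}:  v_{3} + v_{4} = 0  ⟹  sig = (2;())
  P = {6,7}:  v_{6} + v_{7} = v_{5} + v_{9}  ⟹  sig = (2;(1,1))
  P = {7,9}:  v_{7} + v_{9} = v_{3} + v_{5}  ⟹  sig = (2;(1,1))
  P = {2,6}:  v_{2} + v_{6} = v_{1} + v_{8} + v_{9}  ⟹  sig = (2;(1,1,1))
  P = {2,9}:  v_{2} + v_{9} = v_{1} + v_{3} + v_{8}  ⟹  sig = (2;(1,1,1))
  P = {4,9}:  v_{4} + v_{9} = v_{1} + v_{5} + v_{8}  ⟹  sig = (2;(1,1,1))
  P = {3,6}:  v_{3} + v_{6} = 2·v_{9}  ⟹  sig = (2;(2))
  P = {4,6}:  v_{4} + v_{6} = 2·v_{1} + 2·v_{5} + 2·v_{8}  ⟹  sig = (2;(2,2,2))
  P = {1,7,8}:  v_{1} + v_{7} + v_{8} = 0  ⟹  sig = (3;())
  P = {1,3,5,8}:  v_{1} + v_{3} + v_{5} + v_{8} = v_{9}  ⟹  sig = (4;(1))
  P = {1,5,8,9}:  v_{1} + v_{5} + v_{8} + v_{9} = v_{6}  ⟹  sig = (4;(1))

so the primitive-relation signature multiset is
    (2;())
    (2;())
    (2;(1,1))
    (2;(1,1))
    (2;(1,1,1))
    (2;(1,1,1))
    (2;(1,1,1))
    (2;(2))
    (2;(2,2,2))
    (3;())
    (4;(1))
    (4;(1))


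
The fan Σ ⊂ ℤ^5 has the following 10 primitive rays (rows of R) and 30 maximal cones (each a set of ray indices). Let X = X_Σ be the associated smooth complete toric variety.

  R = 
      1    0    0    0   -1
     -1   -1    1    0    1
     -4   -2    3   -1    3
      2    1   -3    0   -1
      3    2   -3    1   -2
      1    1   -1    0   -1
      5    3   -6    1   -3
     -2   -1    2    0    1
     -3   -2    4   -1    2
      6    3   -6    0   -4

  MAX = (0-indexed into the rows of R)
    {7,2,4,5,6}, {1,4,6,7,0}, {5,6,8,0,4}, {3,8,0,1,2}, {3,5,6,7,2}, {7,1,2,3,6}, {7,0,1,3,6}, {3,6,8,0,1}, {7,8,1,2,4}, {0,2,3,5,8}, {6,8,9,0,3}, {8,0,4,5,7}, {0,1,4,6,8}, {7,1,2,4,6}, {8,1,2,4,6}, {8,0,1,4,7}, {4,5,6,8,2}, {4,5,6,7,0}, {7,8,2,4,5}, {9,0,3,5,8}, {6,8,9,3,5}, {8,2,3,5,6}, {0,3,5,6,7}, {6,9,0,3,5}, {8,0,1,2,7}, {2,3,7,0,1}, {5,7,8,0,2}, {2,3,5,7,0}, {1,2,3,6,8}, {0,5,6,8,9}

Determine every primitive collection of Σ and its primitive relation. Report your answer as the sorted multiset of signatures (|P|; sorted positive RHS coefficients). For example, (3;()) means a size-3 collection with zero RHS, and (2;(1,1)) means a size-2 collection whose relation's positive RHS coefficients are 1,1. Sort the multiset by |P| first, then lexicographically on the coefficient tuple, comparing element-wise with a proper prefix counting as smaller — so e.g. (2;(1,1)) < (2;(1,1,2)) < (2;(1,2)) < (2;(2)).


Σ has 11 primitive collections:

  {1,5}:  v_{1} + v_{5} = 0  ⇒ sig = (2;())
  {3,4}:  v_{3} + v_{4} = v_{6}  ⇒ sig = (2;(1))
  {7,9}:  v_{7} + v_{9} = v_{0} + v_{3} + v_{5}  ⇒ sig = (2;(1,1,1))
  {1,9}:  v_{1} + v_{9} = v_{0} + v_{3} + v_{6} + v_{8}  ⇒ sig = (2;(1,1,1,1))
  {4,9}:  v_{4} + v_{9} = v_{0} + v_{5} + 2·v_{6} + v_{8}  ⇒ sig = (2;(1,1,1,2))
  {2,9}:  v_{2} + v_{9} = 2·v_{3} + v_{5} + v_{8}  ⇒ sig = (2;(1,1,2))
  {0,2,4}:  v_{0} + v_{2} + v_{4} = 0  ⇒ sig = (3;())
  {6,7,8}:  v_{6} + v_{7} + v_{8} = 0  ⇒ sig = (3;())
  {0,2,6}:  v_{0} + v_{2} + v_{6} = v_{3}  ⇒ sig = (3;(1))
  {3,7,8}:  v_{3} + v_{7} + v_{8} = v_{0} + v_{2}  ⇒ sig = (3;(1,1))
  {0,3,5,6,8}:  v_{0} + v_{3} + v_{5} + v_{6} + v_{8} = v_{9}  ⇒ sig = (5;(1))

Signatures (|P|; sorted positive RHS coefficients), sorted:
    |P|=2: 6 collections, coeffs (), (1), (1,1,1), (1,1,1,1), (1,1,1,2), (1,1,2)
    |P|=3: 4 collections, coeffs (), (), (1), (1,1)
    |P|=5: 1 collection, coeffs (1)


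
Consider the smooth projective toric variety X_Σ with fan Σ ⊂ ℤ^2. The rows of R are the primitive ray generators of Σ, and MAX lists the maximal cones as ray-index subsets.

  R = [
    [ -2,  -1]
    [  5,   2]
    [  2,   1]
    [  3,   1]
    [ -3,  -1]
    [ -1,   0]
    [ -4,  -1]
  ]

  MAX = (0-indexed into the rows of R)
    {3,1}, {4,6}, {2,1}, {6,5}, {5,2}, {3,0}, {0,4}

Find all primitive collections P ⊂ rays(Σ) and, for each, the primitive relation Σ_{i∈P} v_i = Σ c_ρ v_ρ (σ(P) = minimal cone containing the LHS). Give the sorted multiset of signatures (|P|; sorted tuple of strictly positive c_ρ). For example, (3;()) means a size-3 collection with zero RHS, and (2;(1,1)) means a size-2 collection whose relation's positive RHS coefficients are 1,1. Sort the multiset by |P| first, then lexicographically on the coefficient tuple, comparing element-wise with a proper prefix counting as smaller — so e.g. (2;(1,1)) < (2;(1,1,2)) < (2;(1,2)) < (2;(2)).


14 collections generate NE(X_Σ); each relation:

  {0,2}:  v_{0} + v_{2} = 0 — sig = (2;())
  {3,4}:  v_{3} + v_{4} = 0 — sig = (2;())
  {0,1}:  v_{0} + v_{1} = v_{3} — sig = (2;(1))
  {0,5}:  v_{0} + v_{5} = v_{4} — sig = (2;(1))
  {1,4}:  v_{1} + v_{4} = v_{2} — sig = (2;(1))
  {2,3}:  v_{2} + v_{3} = v_{1} — sig = (2;(1))
  {2,4}:  v_{2} + v_{4} = v_{5} — sig = (2;(1))
  {3,5}:  v_{3} + v_{5} = v_{2} — sig = (2;(1))
  {3,6}:  v_{3} + v_{6} = v_{5} — sig = (2;(1))
  {4,5}:  v_{4} + v_{5} = v_{6} — sig = (2;(1))
  {1,6}:  v_{1} + v_{6} = v_{2} + v_{5} — sig = (2;(1,1))
  {0,6}:  v_{0} + v_{6} = 2·v_{4} — sig = (2;(2))
  {1,5}:  v_{1} + v_{5} = 2·v_{2} — sig = (2;(2))
  {2,6}:  v_{2} + v_{6} = 2·v_{5} — sig = (2;(2))

so the primitive-relation signature multiset is
    |P|=2: 14 collections, coeffs (), (), (1), (1), (1), (1), (1), (1), (1), (1), (1,1), (2), (2), (2)


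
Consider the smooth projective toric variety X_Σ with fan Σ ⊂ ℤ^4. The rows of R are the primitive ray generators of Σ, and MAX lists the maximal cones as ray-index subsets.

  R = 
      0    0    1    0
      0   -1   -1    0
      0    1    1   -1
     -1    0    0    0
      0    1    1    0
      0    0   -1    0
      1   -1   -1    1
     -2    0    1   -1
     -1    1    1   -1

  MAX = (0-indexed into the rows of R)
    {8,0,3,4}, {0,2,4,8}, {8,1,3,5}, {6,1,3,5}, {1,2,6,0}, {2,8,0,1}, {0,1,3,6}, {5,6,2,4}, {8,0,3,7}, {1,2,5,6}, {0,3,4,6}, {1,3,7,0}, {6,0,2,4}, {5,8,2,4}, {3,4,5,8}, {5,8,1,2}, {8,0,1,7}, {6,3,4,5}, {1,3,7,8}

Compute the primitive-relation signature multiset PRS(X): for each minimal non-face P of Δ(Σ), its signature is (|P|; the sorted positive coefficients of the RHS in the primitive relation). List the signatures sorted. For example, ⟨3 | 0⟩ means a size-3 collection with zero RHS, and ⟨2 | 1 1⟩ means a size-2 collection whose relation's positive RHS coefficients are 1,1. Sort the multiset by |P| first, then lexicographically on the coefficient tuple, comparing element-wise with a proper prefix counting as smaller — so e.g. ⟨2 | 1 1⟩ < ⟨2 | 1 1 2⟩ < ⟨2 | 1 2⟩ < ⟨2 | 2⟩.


9 collections generate NE(X_Σ); each relation:

  P={0,5}:  v_{0} + v_{5} = 0  ⇒ sig = ⟨2 | 0⟩
  P={1,4}:  v_{1} + v_{4} = 0  ⇒ sig = ⟨2 | 0⟩
  P={6,8}:  v_{6} + v_{8} = 0  ⇒ sig = ⟨2 | 0⟩
  P={2,3}:  v_{2} + v_{3} = v_{8}  ⇒ sig = ⟨2 | 1⟩
  P={4,7}:  v_{4} + v_{7} = v_{0} + v_{3} + v_{8}  ⇒ sig = ⟨2 | 1 1 1⟩
  P={5,7}:  v_{5} + v_{7} = v_{1} + v_{3} + v_{8}  ⇒ sig = ⟨2 | 1 1 1⟩
  P={6,7}:  v_{6} + v_{7} = v_{0} + v_{1} + v_{3}  ⇒ sig = ⟨2 | 1 1 1⟩
  P={2,7}:  v_{2} + v_{7} = v_{0} + v_{1} + 2·v_{8}  ⇒ sig = ⟨2 | 1 1 2⟩
  P={0,1,3,8}:  v_{0} + v_{1} + v_{3} + v_{8} = v_{7}  ⇒ sig = ⟨4 | 1⟩

Signatures (|P|; sorted positive RHS coefficients), sorted:
[⟨2 | 0⟩, ⟨2 | 0⟩, ⟨2 | 0⟩, ⟨2 | 1⟩, ⟨2 | 1 1 1⟩, ⟨2 | 1 1 1⟩, ⟨2 | 1 1 1⟩, ⟨2 | 1 1 2⟩, ⟨4 | 1⟩]


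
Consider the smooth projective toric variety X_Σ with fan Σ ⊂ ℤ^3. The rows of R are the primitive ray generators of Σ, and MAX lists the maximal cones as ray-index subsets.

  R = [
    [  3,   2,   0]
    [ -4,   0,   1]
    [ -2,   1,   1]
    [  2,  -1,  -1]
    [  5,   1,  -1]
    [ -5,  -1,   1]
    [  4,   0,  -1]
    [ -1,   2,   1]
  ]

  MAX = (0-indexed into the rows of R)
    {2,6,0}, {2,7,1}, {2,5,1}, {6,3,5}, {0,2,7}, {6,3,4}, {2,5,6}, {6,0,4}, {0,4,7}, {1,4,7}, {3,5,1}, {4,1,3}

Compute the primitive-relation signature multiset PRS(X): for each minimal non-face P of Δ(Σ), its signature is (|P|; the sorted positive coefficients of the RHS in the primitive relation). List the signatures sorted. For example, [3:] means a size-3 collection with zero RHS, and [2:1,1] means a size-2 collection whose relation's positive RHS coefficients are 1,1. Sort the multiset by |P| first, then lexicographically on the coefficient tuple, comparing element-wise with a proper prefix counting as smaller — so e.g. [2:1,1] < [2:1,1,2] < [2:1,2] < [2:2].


The 10 primitive collections of Σ (r=8, n=3):

  {1,6}:  v_{1} + v_{6} = 0  so sig = [2:]
  {2,3}:  v_{2} + v_{3} = 0  so sig = [2:]
  {4,5}:  v_{4} + v_{5} = 0  so sig = [2:]
  {0,1}:  v_{0} + v_{1} = v_{7}  so sig = [2:1]
  {0,3}:  v_{0} + v_{3} = v_{4}  so sig = [2:1]
  {0,5}:  v_{0} + v_{5} = v_{2}  so sig = [2:1]
  {2,4}:  v_{2} + v_{4} = v_{0}  so sig = [2:1]
  {6,7}:  v_{6} + v_{7} = v_{0}  so sig = [2:1]
  {3,7}:  v_{3} + v_{7} = v_{1} + v_{4}  so sig = [2:1,1]
  {5,7}:  v_{5} + v_{7} = v_{1} + v_{2}  so sig = [2:1,1]

Hence PRS(X_Σ) =
    |P|=2: 10 collections, coeffs (), (), (), (1), (1), (1), (1), (1), (1,1), (1,1)


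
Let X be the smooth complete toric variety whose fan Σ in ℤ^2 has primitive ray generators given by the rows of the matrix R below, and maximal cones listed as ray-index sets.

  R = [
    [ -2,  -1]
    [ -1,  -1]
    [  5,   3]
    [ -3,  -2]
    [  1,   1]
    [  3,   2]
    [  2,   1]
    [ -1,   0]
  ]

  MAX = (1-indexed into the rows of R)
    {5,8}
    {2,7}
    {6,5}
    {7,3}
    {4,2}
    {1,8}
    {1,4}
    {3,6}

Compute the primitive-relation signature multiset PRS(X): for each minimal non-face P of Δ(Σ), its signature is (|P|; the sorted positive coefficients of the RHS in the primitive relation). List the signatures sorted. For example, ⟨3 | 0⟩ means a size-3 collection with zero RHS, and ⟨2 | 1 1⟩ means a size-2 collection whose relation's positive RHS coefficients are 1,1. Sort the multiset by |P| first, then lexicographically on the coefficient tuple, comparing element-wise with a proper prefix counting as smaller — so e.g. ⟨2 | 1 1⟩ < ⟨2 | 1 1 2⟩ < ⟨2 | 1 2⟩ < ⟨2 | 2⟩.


Σ has 20 primitive collections:

  P={1,7}:  v_{1} + v_{7} = 0  →  sig = ⟨2 | 0⟩
  P={2,5}:  v_{2} + v_{5} = 0  →  sig = ⟨2 | 0⟩
  P={4,6}:  v_{4} + v_{6} = 0  →  sig = ⟨2 | 0⟩
  P={1,2}:  v_{1} + v_{2} = v_{4}  →  sig = ⟨2 | 1⟩
  P={1,3}:  v_{1} + v_{3} = v_{6}  →  sig = ⟨2 | 1⟩
  P={1,5}:  v_{1} + v_{5} = v_{8}  →  sig = ⟨2 | 1⟩
  P={1,6}:  v_{1} + v_{6} = v_{5}  →  sig = ⟨2 | 1⟩
  P={2,6}:  v_{2} + v_{6} = v_{7}  →  sig = ⟨2 | 1⟩
  P={2,8}:  v_{2} + v_{8} = v_{1}  →  sig = ⟨2 | 1⟩
  P={3,4}:  v_{3} + v_{4} = v_{7}  →  sig = ⟨2 | 1⟩
  P={4,5}:  v_{4} + v_{5} = v_{1}  →  sig = ⟨2 | 1⟩
  P={4,7}:  v_{4} + v_{7} = v_{2}  →  sig = ⟨2 | 1⟩
  P={5,7}:  v_{5} + v_{7} = v_{6}  →  sig = ⟨2 | 1⟩
  P={6,7}:  v_{6} + v_{7} = v_{3}  →  sig = ⟨2 | 1⟩
  P={7,8}:  v_{7} + v_{8} = v_{5}  →  sig = ⟨2 | 1⟩
  P={3,8}:  v_{3} + v_{8} = v_{5} + v_{6}  →  sig = ⟨2 | 1 1⟩
  P={2,3}:  v_{2} + v_{3} = 2·v_{7}  →  sig = ⟨2 | 2⟩
  P={3,5}:  v_{3} + v_{5} = 2·v_{6}  →  sig = ⟨2 | 2⟩
  P={4,8}:  v_{4} + v_{8} = 2·v_{1}  →  sig = ⟨2 | 2⟩
  P={6,8}:  v_{6} + v_{8} = 2·v_{5}  →  sig = ⟨2 | 2⟩

Sorted signature multiset PRS(X):
[⟨2 | 0⟩, ⟨2 | 0⟩, ⟨2 | 0⟩, ⟨2 | 1⟩, ⟨2 | 1⟩, ⟨2 | 1⟩, ⟨2 | 1⟩, ⟨2 | 1⟩, ⟨2 | 1⟩, ⟨2 | 1⟩, ⟨2 | 1⟩, ⟨2 | 1⟩, ⟨2 | 1⟩, ⟨2 | 1⟩, ⟨2 | 1⟩, ⟨2 | 1 1⟩, ⟨2 | 2⟩, ⟨2 | 2⟩, ⟨2 | 2⟩, ⟨2 | 2⟩]


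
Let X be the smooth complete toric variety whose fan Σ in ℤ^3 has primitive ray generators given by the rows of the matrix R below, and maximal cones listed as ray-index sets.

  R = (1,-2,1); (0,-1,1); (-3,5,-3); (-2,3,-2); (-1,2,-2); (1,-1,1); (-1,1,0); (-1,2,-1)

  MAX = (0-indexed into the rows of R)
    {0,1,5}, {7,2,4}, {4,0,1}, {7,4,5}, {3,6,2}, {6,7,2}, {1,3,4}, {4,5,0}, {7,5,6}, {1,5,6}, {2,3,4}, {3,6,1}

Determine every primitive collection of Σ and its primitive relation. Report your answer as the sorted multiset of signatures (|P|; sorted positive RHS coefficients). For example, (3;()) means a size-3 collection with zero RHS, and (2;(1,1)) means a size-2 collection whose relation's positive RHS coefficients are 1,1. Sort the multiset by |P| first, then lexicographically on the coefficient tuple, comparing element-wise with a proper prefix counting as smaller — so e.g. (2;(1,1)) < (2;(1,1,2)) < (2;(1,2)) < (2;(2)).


Δ(Σ) — 8 vertices, 11 min non-faces:

  P={0,7}:  v_{0} + v_{7} = 0 ; sig = (2;())
  P={0,2}:  v_{0} + v_{2} = v_{3} ; sig = (2;(1))
  P={0,6}:  v_{0} + v_{6} = v_{1} ; sig = (2;(1))
  P={1,7}:  v_{1} + v_{7} = v_{6} ; sig = (2;(1))
  P={3,5}:  v_{3} + v_{5} = v_{7} ; sig = (2;(1))
  P={3,7}:  v_{3} + v_{7} = v_{2} ; sig = (2;(1))
  P={4,6}:  v_{4} + v_{6} = v_{3} ; sig = (2;(1))
  P={0,3}:  v_{0} + v_{3} = v_{1} + v_{4} ; sig = (2;(1,1))
  P={1,2}:  v_{1} + v_{2} = v_{3} + v_{6} ; sig = (2;(1,1))
  P={2,5}:  v_{2} + v_{5} = 2·v_{7} ; sig = (2;(2))
  P={1,4,5}:  v_{1} + v_{4} + v_{5} = 0 ; sig = (3;())

so the primitive-relation signature multiset is
[(2;()), (2;(1)), (2;(1)), (2;(1)), (2;(1)), (2;(1)), (2;(1)), (2;(1,1)), (2;(1,1)), (2;(2)), (3;())]


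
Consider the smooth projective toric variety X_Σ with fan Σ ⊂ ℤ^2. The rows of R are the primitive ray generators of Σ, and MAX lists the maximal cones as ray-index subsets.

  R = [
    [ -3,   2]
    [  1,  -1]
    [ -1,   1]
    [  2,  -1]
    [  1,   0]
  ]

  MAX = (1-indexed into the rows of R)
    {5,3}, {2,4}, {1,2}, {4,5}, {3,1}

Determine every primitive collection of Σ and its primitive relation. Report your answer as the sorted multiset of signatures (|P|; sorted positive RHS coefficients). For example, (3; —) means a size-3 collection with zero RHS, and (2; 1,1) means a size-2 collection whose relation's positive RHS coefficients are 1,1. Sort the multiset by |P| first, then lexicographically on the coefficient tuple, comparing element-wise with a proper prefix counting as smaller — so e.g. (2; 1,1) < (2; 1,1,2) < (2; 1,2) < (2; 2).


Primitive collections (5):

  {2,3}:  v_{2} + v_{3} = 0  ⇒ sig = (2; —)
  {1,4}:  v_{1} + v_{4} = v_{3}  ⇒ sig = (2; 1)
  {2,5}:  v_{2} + v_{5} = v_{4}  ⇒ sig = (2; 1)
  {3,4}:  v_{3} + v_{4} = v_{5}  ⇒ sig = (2; 1)
  {1,5}:  v_{1} + v_{5} = 2·v_{3}  ⇒ sig = (2; 2)

Hence PRS(X_Σ) =
    |P|=2: 5 collections, coeffs (), (1), (1), (1), (2)


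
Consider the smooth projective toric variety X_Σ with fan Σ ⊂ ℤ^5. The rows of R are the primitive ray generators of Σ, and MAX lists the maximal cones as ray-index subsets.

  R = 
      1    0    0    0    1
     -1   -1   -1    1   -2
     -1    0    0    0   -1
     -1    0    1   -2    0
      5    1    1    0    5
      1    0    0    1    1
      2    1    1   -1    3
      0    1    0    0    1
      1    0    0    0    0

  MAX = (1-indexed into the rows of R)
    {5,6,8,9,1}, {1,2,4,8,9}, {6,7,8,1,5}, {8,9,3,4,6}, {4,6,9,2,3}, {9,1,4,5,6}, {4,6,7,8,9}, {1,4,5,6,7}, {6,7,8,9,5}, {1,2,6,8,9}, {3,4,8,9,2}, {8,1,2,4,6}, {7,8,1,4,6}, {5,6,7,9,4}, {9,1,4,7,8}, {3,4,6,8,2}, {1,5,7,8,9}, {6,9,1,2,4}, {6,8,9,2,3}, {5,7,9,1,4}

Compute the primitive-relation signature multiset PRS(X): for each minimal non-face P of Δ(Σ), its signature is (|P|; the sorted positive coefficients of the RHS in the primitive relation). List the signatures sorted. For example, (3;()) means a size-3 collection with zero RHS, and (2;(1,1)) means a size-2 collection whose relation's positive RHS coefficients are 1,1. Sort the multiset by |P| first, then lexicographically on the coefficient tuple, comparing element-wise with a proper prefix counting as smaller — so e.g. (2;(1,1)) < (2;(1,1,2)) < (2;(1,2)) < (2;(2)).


Σ has 9 primitive collections:

  P={1,3}:  v_{1} + v_{3} = 0  ⟹  sig = (2;())
  P={2,7}:  v_{2} + v_{7} = v_{1}  ⟹  sig = (2;(1))
  P={3,5}:  v_{3} + v_{5} = v_{6} + v_{7} + v_{9}  ⟹  sig = (2;(1,1,1))
  P={3,7}:  v_{3} + v_{7} = v_{4} + v_{6} + v_{8} + v_{9}  ⟹  sig = (2;(1,1,1,1))
  P={2,5}:  v_{2} + v_{5} = 2·v_{1} + v_{6} + v_{9}  ⟹  sig = (2;(1,1,2))
  P={4,5,8}:  v_{4} + v_{5} + v_{8} = 2·v_{7}  ⟹  sig = (3;(2))
  P={1,6,7,9}:  v_{1} + v_{6} + v_{7} + v_{9} = v_{5}  ⟹  sig = (4;(1))
  P={2,4,6,8,9}:  v_{2} + v_{4} + v_{6} + v_{8} + v_{9} = 0  ⟹  sig = (5;())
  P={1,4,6,8,9}:  v_{1} + v_{4} + v_{6} + v_{8} + v_{9} = v_{7}  ⟹  sig = (5;(1))

Signatures (|P|; sorted positive RHS coefficients), sorted:
{ (2;()),  (2;(1)),  (2;(1,1,1)),  (2;(1,1,1,1)),  (2;(1,1,2)),  (3;(2)),  (4;(1)),  (5;()),  (5;(1)) }
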